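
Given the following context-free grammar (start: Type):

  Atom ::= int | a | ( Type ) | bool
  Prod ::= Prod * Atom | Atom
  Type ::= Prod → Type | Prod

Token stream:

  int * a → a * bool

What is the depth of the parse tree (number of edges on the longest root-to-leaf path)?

[Type [Prod [Prod [Atom int]] * [Atom a]] → [Type [Prod [Prod [Atom a]] * [Atom bool]]]]

5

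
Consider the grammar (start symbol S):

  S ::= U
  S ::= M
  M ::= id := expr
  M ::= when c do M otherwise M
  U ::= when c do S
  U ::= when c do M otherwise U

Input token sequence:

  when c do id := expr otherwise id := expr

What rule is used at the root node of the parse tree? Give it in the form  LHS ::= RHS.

[S [M when c do [M id := expr] otherwise [M id := expr]]]

S ::= M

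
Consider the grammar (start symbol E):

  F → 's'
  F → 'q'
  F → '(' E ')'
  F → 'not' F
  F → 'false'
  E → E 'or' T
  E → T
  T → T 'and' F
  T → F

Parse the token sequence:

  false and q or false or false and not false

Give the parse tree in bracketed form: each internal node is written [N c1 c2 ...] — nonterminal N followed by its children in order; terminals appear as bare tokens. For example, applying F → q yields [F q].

[E [E [E [T [T [F false]] and [F q]]] or [T [F false]]] or [T [T [F false]] and [F not [F false]]]]

E
E or T
E or T or T
T or T or T
T and F or T or T
F and F or T or T
false and F or T or T
false and q or T or T
false and q or F or T
false and q or false or T
false and q or false or T and F
false and q or false or F and F
false and q or false or false and F
false and q or false or false and not F
false and q or false or false and not false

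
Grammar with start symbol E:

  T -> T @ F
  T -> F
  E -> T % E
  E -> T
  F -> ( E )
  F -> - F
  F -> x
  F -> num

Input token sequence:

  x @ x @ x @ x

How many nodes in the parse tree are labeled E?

1

[E [T [T [T [T [F x]] @ [F x]] @ [F x]] @ [F x]]]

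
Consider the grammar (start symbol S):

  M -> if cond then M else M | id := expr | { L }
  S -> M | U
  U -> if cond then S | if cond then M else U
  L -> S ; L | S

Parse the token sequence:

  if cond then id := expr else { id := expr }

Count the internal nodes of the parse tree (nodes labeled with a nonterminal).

[S [M if cond then [M id := expr] else [M { [L [S [M id := expr]]] }]]]

7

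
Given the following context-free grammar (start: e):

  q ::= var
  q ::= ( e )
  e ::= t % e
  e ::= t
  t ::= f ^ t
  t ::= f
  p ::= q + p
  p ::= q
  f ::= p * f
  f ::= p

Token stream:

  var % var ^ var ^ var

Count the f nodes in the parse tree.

4

[e [t [f [p [q var]]]] % [e [t [f [p [q var]]] ^ [t [f [p [q var]]] ^ [t [f [p [q var]]]]]]]]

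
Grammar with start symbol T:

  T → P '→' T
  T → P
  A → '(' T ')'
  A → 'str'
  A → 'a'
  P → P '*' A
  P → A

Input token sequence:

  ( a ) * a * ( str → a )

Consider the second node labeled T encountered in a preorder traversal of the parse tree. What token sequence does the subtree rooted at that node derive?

a

[T [P [P [P [A ( [T [P [A a]]] )]] * [A a]] * [A ( [T [P [A str]] → [T [P [A a]]]] )]]]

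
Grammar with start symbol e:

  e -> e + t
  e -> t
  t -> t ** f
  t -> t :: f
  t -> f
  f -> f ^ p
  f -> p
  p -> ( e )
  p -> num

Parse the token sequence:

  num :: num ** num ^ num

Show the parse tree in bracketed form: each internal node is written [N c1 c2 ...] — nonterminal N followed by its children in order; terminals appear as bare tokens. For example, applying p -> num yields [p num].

e
t
t ** f
t :: f ** f
f :: f ** f
p :: f ** f
num :: f ** f
num :: p ** f
num :: num ** f
num :: num ** f ^ p
num :: num ** p ^ p
num :: num ** num ^ p
num :: num ** num ^ num

[e [t [t [t [f [p num]]] :: [f [p num]]] ** [f [f [p num]] ^ [p num]]]]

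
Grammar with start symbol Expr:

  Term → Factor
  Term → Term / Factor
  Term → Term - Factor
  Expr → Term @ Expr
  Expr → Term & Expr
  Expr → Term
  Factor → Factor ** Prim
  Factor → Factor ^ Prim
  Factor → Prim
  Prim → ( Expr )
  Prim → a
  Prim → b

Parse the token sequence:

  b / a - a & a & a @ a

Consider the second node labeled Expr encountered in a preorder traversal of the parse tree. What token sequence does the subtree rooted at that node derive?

[Expr [Term [Term [Term [Factor [Prim b]]] / [Factor [Prim a]]] - [Factor [Prim a]]] & [Expr [Term [Factor [Prim a]]] & [Expr [Term [Factor [Prim a]]] @ [Expr [Term [Factor [Prim a]]]]]]]

a & a @ a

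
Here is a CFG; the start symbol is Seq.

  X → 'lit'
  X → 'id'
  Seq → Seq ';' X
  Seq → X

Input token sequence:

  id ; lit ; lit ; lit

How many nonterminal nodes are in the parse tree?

[Seq [Seq [Seq [Seq [X id]] ; [X lit]] ; [X lit]] ; [X lit]]

8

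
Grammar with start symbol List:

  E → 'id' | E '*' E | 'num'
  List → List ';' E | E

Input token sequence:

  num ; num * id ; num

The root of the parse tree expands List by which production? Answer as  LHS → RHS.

List → List ';' E

[List [List [List [E num]] ; [E [E num] * [E id]]] ; [E num]]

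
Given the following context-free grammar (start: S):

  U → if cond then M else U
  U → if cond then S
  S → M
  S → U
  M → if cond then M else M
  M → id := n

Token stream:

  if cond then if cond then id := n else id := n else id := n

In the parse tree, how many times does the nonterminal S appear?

[S [M if cond then [M if cond then [M id := n] else [M id := n]] else [M id := n]]]

1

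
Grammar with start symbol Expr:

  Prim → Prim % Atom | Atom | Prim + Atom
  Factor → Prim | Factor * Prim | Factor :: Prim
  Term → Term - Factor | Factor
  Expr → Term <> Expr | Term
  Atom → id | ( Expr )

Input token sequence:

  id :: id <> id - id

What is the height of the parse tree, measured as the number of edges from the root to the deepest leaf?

[Expr [Term [Factor [Factor [Prim [Atom id]]] :: [Prim [Atom id]]]] <> [Expr [Term [Term [Factor [Prim [Atom id]]]] - [Factor [Prim [Atom id]]]]]]

7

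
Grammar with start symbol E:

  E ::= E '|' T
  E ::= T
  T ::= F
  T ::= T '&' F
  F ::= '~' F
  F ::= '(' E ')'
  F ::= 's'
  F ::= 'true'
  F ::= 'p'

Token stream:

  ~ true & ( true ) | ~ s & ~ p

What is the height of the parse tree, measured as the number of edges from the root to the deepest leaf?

[E [E [T [T [F ~ [F true]]] & [F ( [E [T [F true]]] )]]] | [T [T [F ~ [F s]]] & [F ~ [F p]]]]

7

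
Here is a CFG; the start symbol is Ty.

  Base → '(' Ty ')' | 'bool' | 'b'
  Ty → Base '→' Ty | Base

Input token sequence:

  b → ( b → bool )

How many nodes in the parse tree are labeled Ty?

[Ty [Base b] → [Ty [Base ( [Ty [Base b] → [Ty [Base bool]]] )]]]

4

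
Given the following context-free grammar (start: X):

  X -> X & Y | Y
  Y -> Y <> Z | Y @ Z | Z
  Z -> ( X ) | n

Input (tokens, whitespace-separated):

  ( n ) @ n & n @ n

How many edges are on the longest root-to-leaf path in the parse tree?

[X [X [Y [Y [Z ( [X [Y [Z n]]] )]] @ [Z n]]] & [Y [Y [Z n]] @ [Z n]]]

8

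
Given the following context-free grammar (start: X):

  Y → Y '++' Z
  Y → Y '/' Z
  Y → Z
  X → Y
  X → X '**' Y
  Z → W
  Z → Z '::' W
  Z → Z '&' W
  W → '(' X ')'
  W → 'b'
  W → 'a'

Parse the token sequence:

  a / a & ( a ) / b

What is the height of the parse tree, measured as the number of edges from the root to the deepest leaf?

[X [Y [Y [Y [Z [W a]]] / [Z [Z [W a]] & [W ( [X [Y [Z [W a]]]] )]]] / [Z [W b]]]]

9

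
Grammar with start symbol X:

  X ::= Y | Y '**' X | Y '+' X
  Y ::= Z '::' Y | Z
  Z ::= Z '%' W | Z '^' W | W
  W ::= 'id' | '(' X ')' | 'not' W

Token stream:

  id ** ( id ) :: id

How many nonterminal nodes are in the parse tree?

15

[X [Y [Z [W id]]] ** [X [Y [Z [W ( [X [Y [Z [W id]]]] )]] :: [Y [Z [W id]]]]]]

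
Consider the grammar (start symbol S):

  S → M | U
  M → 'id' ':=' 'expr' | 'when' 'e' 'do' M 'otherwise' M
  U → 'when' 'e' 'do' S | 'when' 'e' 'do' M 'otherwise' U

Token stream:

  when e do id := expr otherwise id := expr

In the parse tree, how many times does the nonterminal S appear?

1

[S [M when e do [M id := expr] otherwise [M id := expr]]]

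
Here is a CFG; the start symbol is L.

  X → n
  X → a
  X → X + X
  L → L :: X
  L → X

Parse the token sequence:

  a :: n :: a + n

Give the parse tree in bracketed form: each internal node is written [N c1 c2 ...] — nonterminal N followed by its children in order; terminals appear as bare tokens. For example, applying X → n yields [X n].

[L [L [L [X a]] :: [X n]] :: [X [X a] + [X n]]]

L
L :: X
L :: X :: X
X :: X :: X
a :: X :: X
a :: n :: X
a :: n :: X + X
a :: n :: a + X
a :: n :: a + n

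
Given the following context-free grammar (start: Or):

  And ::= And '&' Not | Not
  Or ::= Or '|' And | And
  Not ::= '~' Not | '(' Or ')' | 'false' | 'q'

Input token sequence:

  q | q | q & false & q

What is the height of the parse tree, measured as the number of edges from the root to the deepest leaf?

5

[Or [Or [Or [And [Not q]]] | [And [Not q]]] | [And [And [And [Not q]] & [Not false]] & [Not q]]]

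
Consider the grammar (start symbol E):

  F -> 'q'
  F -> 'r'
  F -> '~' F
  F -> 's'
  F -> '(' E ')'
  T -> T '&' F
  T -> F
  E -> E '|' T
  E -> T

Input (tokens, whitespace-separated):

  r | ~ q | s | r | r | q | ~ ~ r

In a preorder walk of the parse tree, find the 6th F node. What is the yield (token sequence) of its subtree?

[E [E [E [E [E [E [E [T [F r]]] | [T [F ~ [F q]]]] | [T [F s]]] | [T [F r]]] | [T [F r]]] | [T [F q]]] | [T [F ~ [F ~ [F r]]]]]

r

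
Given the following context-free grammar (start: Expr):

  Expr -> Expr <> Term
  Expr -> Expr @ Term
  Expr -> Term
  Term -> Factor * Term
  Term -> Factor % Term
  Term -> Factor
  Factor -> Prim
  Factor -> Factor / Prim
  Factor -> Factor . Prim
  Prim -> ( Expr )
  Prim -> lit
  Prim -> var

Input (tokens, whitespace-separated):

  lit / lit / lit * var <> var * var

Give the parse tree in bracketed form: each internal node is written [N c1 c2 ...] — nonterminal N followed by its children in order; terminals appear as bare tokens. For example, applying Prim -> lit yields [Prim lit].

[Expr [Expr [Term [Factor [Factor [Factor [Prim lit]] / [Prim lit]] / [Prim lit]] * [Term [Factor [Prim var]]]]] <> [Term [Factor [Prim var]] * [Term [Factor [Prim var]]]]]

Expr
Expr <> Term
Term <> Term
Factor * Term <> Term
Factor / Prim * Term <> Term
Factor / Prim / Prim * Term <> Term
Prim / Prim / Prim * Term <> Term
lit / Prim / Prim * Term <> Term
lit / lit / Prim * Term <> Term
lit / lit / lit * Term <> Term
lit / lit / lit * Factor <> Term
lit / lit / lit * Prim <> Term
lit / lit / lit * var <> Term
lit / lit / lit * var <> Factor * Term
lit / lit / lit * var <> Prim * Term
lit / lit / lit * var <> var * Term
lit / lit / lit * var <> var * Factor
lit / lit / lit * var <> var * Prim
lit / lit / lit * var <> var * var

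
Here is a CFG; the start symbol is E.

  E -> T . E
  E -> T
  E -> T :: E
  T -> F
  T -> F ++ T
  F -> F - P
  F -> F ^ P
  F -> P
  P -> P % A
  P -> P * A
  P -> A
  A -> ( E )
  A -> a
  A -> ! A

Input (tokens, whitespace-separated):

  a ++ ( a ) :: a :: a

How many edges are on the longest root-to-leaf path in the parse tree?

[E [T [F [P [A a]]] ++ [T [F [P [A ( [E [T [F [P [A a]]]]] )]]]]] :: [E [T [F [P [A a]]]] :: [E [T [F [P [A a]]]]]]]

11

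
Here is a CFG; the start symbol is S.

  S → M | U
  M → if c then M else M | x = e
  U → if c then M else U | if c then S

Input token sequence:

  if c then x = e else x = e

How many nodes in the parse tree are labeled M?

[S [M if c then [M x = e] else [M x = e]]]

3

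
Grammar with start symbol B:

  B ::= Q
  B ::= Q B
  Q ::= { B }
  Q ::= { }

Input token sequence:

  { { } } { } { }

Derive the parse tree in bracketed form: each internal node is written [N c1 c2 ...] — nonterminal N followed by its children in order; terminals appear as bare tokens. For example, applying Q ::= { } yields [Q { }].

B
Q B
{ B } B
{ Q } B
{ { } } B
{ { } } Q B
{ { } } { } B
{ { } } { } Q
{ { } } { } { }

[B [Q { [B [Q { }]] }] [B [Q { }] [B [Q { }]]]]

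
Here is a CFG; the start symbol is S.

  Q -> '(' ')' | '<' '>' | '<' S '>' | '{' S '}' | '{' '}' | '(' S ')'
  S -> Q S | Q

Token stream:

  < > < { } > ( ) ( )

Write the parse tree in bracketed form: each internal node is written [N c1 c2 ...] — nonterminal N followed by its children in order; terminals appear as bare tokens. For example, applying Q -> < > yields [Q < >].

[S [Q < >] [S [Q < [S [Q { }]] >] [S [Q ( )] [S [Q ( )]]]]]

S
Q S
< > S
< > Q S
< > < S > S
< > < Q > S
< > < { } > S
< > < { } > Q S
< > < { } > ( ) S
< > < { } > ( ) Q
< > < { } > ( ) ( )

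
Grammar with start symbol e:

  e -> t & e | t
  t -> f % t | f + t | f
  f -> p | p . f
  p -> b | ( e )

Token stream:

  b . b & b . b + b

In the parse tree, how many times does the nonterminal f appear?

5

[e [t [f [p b] . [f [p b]]]] & [e [t [f [p b] . [f [p b]]] + [t [f [p b]]]]]]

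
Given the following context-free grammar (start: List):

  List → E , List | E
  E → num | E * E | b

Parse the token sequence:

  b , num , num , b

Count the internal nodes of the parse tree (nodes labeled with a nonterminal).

[List [E b] , [List [E num] , [List [E num] , [List [E b]]]]]

8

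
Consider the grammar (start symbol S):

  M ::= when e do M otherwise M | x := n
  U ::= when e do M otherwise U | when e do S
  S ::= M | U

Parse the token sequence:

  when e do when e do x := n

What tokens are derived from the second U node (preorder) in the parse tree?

when e do x := n

[S [U when e do [S [U when e do [S [M x := n]]]]]]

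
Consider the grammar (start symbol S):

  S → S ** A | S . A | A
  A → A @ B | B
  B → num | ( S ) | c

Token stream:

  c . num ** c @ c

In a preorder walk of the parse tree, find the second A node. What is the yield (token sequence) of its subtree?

[S [S [S [A [B c]]] . [A [B num]]] ** [A [A [B c]] @ [B c]]]

num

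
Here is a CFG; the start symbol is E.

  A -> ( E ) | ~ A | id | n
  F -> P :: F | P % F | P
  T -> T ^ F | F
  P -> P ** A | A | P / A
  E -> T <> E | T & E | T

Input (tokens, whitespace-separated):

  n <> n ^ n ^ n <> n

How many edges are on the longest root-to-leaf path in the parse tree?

[E [T [F [P [A n]]]] <> [E [T [T [T [F [P [A n]]]] ^ [F [P [A n]]]] ^ [F [P [A n]]]] <> [E [T [F [P [A n]]]]]]]

8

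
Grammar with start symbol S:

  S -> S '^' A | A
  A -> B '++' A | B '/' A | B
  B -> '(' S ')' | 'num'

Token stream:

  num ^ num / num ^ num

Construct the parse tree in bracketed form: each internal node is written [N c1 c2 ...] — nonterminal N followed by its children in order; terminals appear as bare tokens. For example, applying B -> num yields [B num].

S
S ^ A
S ^ A ^ A
A ^ A ^ A
B ^ A ^ A
num ^ A ^ A
num ^ B / A ^ A
num ^ num / A ^ A
num ^ num / B ^ A
num ^ num / num ^ A
num ^ num / num ^ B
num ^ num / num ^ num

[S [S [S [A [B num]]] ^ [A [B num] / [A [B num]]]] ^ [A [B num]]]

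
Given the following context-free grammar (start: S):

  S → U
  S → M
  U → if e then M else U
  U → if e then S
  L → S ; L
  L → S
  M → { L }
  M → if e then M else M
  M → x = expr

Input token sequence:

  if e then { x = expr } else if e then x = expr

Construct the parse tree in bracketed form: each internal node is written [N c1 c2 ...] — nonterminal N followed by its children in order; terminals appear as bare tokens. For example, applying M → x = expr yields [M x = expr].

[S [U if e then [M { [L [S [M x = expr]]] }] else [U if e then [S [M x = expr]]]]]

S
U
if e then M else U
if e then { L } else U
if e then { S } else U
if e then { M } else U
if e then { x = expr } else U
if e then { x = expr } else if e then S
if e then { x = expr } else if e then M
if e then { x = expr } else if e then x = expr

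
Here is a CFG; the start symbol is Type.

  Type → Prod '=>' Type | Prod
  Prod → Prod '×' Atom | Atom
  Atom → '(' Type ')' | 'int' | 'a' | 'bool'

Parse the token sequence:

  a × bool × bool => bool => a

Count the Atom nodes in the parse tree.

[Type [Prod [Prod [Prod [Atom a]] × [Atom bool]] × [Atom bool]] => [Type [Prod [Atom bool]] => [Type [Prod [Atom a]]]]]

5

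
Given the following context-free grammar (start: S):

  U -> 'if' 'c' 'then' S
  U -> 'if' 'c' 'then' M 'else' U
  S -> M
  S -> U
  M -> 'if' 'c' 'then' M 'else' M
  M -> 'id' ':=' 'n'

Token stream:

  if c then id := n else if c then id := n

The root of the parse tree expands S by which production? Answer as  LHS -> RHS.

[S [U if c then [M id := n] else [U if c then [S [M id := n]]]]]

S -> U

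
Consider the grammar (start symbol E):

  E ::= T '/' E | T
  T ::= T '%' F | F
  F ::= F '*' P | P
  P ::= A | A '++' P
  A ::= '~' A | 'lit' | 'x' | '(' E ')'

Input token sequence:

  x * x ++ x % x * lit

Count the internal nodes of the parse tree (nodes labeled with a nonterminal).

17

[E [T [T [F [F [P [A x]]] * [P [A x] ++ [P [A x]]]]] % [F [F [P [A x]]] * [P [A lit]]]]]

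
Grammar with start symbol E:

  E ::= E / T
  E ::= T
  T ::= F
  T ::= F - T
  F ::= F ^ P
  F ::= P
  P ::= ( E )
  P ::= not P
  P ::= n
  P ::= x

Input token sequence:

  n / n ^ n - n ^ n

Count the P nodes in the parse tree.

[E [E [T [F [P n]]]] / [T [F [F [P n]] ^ [P n]] - [T [F [F [P n]] ^ [P n]]]]]

5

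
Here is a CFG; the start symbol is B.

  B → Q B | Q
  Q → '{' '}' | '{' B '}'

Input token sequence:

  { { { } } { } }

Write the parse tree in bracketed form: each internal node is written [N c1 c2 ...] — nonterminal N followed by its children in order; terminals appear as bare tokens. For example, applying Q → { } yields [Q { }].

[B [Q { [B [Q { [B [Q { }]] }] [B [Q { }]]] }]]

B
Q
{ B }
{ Q B }
{ { B } B }
{ { Q } B }
{ { { } } B }
{ { { } } Q }
{ { { } } { } }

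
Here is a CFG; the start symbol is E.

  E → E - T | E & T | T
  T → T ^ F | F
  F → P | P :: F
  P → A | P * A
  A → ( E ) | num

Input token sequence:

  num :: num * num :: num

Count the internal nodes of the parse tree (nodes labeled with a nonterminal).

13

[E [T [F [P [A num]] :: [F [P [P [A num]] * [A num]] :: [F [P [A num]]]]]]]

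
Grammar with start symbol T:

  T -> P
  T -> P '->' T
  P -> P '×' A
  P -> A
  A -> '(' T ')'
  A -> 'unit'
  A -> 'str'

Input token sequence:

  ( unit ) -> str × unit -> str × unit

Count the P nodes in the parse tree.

[T [P [A ( [T [P [A unit]]] )]] -> [T [P [P [A str]] × [A unit]] -> [T [P [P [A str]] × [A unit]]]]]

6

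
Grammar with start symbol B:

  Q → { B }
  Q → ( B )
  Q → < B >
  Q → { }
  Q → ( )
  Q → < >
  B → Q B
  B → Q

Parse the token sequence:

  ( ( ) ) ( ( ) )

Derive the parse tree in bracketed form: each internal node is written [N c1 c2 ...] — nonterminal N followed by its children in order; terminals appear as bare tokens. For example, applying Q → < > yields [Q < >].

B
Q B
( B ) B
( Q ) B
( ( ) ) B
( ( ) ) Q
( ( ) ) ( B )
( ( ) ) ( Q )
( ( ) ) ( ( ) )

[B [Q ( [B [Q ( )]] )] [B [Q ( [B [Q ( )]] )]]]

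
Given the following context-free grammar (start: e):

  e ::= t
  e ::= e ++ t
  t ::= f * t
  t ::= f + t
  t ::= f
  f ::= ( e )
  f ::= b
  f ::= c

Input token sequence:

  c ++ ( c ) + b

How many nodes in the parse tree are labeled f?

4

[e [e [t [f c]]] ++ [t [f ( [e [t [f c]]] )] + [t [f b]]]]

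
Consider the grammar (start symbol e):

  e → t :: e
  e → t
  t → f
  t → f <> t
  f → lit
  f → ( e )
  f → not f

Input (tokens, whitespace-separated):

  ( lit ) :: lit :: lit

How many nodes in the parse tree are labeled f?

[e [t [f ( [e [t [f lit]]] )]] :: [e [t [f lit]] :: [e [t [f lit]]]]]

4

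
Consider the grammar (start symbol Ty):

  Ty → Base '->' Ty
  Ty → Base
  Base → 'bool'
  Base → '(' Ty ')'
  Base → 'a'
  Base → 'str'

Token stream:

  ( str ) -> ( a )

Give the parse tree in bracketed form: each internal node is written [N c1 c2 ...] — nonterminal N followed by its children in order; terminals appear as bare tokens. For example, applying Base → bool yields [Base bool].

[Ty [Base ( [Ty [Base str]] )] -> [Ty [Base ( [Ty [Base a]] )]]]

Ty
Base -> Ty
( Ty ) -> Ty
( Base ) -> Ty
( str ) -> Ty
( str ) -> Base
( str ) -> ( Ty )
( str ) -> ( Base )
( str ) -> ( a )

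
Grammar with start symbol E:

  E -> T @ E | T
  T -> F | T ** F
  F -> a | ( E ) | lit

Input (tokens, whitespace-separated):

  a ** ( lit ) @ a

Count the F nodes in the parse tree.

[E [T [T [F a]] ** [F ( [E [T [F lit]]] )]] @ [E [T [F a]]]]

4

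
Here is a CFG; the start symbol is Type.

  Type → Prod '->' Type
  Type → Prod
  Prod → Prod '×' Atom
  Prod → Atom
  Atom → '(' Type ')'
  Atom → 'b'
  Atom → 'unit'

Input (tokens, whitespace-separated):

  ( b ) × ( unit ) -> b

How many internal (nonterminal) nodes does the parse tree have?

[Type [Prod [Prod [Atom ( [Type [Prod [Atom b]]] )]] × [Atom ( [Type [Prod [Atom unit]]] )]] -> [Type [Prod [Atom b]]]]

14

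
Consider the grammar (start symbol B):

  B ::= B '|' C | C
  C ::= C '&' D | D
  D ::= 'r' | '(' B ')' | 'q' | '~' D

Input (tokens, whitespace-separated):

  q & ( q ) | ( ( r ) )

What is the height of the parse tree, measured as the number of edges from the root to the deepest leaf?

[B [B [C [C [D q]] & [D ( [B [C [D q]]] )]]] | [C [D ( [B [C [D ( [B [C [D r]]] )]]] )]]]

9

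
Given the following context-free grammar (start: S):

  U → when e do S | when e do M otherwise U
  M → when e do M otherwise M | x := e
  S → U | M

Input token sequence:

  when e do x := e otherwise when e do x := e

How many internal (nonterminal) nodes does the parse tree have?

6

[S [U when e do [M x := e] otherwise [U when e do [S [M x := e]]]]]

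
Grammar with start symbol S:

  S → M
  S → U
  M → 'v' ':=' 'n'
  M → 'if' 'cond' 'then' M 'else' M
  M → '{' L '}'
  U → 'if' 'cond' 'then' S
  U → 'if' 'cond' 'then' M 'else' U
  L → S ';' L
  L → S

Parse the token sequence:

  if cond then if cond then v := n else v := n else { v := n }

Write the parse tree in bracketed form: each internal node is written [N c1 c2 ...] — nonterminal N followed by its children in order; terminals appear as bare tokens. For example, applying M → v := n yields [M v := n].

[S [M if cond then [M if cond then [M v := n] else [M v := n]] else [M { [L [S [M v := n]]] }]]]

S
M
if cond then M else M
if cond then if cond then M else M else M
if cond then if cond then v := n else M else M
if cond then if cond then v := n else v := n else M
if cond then if cond then v := n else v := n else { L }
if cond then if cond then v := n else v := n else { S }
if cond then if cond then v := n else v := n else { M }
if cond then if cond then v := n else v := n else { v := n }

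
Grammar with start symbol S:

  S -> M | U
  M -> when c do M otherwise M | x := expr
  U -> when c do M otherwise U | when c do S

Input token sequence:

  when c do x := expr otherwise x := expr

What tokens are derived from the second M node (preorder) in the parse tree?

x := expr

[S [M when c do [M x := expr] otherwise [M x := expr]]]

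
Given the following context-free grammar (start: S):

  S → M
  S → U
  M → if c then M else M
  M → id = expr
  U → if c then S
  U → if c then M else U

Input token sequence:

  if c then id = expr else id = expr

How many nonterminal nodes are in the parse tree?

4

[S [M if c then [M id = expr] else [M id = expr]]]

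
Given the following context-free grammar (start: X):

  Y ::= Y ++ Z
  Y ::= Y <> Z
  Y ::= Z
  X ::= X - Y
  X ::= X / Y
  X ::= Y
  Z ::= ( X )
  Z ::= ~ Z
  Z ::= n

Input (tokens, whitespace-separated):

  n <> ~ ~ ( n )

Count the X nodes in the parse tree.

2

[X [Y [Y [Z n]] <> [Z ~ [Z ~ [Z ( [X [Y [Z n]]] )]]]]]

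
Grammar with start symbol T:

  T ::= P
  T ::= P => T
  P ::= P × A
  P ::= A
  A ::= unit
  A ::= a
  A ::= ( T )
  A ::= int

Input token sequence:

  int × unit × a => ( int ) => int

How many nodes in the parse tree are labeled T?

[T [P [P [P [A int]] × [A unit]] × [A a]] => [T [P [A ( [T [P [A int]]] )]] => [T [P [A int]]]]]

4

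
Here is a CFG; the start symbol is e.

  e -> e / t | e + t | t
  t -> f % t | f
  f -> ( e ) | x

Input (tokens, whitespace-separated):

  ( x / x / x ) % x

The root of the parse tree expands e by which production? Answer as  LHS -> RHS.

[e [t [f ( [e [e [e [t [f x]]] / [t [f x]]] / [t [f x]]] )] % [t [f x]]]]

e -> t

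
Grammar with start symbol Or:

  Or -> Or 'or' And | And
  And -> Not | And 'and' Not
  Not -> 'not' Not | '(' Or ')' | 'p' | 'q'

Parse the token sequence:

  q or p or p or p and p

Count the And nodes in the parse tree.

[Or [Or [Or [Or [And [Not q]]] or [And [Not p]]] or [And [Not p]]] or [And [And [Not p]] and [Not p]]]

5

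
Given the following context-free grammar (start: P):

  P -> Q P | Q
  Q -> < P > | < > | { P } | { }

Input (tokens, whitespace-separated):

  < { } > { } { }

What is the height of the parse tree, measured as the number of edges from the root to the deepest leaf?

4

[P [Q < [P [Q { }]] >] [P [Q { }] [P [Q { }]]]]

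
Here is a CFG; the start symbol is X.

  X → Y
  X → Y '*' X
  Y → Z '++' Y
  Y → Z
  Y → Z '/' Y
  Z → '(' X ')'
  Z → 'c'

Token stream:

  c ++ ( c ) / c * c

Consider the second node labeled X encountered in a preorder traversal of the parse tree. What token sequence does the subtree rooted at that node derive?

c

[X [Y [Z c] ++ [Y [Z ( [X [Y [Z c]]] )] / [Y [Z c]]]] * [X [Y [Z c]]]]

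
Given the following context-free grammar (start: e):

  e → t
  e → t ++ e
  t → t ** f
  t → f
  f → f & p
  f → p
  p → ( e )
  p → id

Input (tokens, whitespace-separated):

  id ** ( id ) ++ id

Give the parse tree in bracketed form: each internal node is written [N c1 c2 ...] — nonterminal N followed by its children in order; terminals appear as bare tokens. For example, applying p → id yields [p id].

e
t ++ e
t ** f ++ e
f ** f ++ e
p ** f ++ e
id ** f ++ e
id ** p ++ e
id ** ( e ) ++ e
id ** ( t ) ++ e
id ** ( f ) ++ e
id ** ( p ) ++ e
id ** ( id ) ++ e
id ** ( id ) ++ t
id ** ( id ) ++ f
id ** ( id ) ++ p
id ** ( id ) ++ id

[e [t [t [f [p id]]] ** [f [p ( [e [t [f [p id]]]] )]]] ++ [e [t [f [p id]]]]]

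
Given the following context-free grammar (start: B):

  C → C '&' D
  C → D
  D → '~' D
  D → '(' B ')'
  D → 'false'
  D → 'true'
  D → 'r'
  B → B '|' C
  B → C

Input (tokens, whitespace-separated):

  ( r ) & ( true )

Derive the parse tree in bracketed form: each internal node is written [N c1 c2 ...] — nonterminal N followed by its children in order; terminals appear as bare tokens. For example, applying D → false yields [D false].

[B [C [C [D ( [B [C [D r]]] )]] & [D ( [B [C [D true]]] )]]]

B
C
C & D
D & D
( B ) & D
( C ) & D
( D ) & D
( r ) & D
( r ) & ( B )
( r ) & ( C )
( r ) & ( D )
( r ) & ( true )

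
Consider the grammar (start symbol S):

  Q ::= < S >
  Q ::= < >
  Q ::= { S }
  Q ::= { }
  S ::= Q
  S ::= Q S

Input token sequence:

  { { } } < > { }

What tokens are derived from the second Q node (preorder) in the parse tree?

[S [Q { [S [Q { }]] }] [S [Q < >] [S [Q { }]]]]

{ }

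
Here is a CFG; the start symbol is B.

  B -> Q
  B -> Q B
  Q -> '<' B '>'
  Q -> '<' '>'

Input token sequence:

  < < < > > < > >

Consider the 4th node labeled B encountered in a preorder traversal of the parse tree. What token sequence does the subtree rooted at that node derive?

[B [Q < [B [Q < [B [Q < >]] >] [B [Q < >]]] >]]

< >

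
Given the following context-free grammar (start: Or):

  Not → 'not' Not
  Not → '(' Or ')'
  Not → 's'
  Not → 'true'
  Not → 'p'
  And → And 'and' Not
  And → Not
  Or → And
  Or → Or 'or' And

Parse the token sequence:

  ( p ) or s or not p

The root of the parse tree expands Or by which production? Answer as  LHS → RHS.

[Or [Or [Or [And [Not ( [Or [And [Not p]]] )]]] or [And [Not s]]] or [And [Not not [Not p]]]]

Or → Or 'or' And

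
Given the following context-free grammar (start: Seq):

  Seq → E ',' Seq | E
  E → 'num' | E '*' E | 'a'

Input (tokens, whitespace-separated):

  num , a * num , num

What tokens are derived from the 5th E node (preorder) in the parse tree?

num

[Seq [E num] , [Seq [E [E a] * [E num]] , [Seq [E num]]]]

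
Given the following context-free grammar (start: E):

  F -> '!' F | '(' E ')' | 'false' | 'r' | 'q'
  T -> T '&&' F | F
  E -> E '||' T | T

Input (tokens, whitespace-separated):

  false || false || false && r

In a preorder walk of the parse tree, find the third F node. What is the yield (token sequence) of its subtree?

false

[E [E [E [T [F false]]] || [T [F false]]] || [T [T [F false]] && [F r]]]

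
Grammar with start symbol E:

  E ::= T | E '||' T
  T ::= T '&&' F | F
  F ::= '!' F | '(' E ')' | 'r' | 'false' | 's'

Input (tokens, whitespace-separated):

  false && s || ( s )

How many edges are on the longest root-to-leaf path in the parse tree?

[E [E [T [T [F false]] && [F s]]] || [T [F ( [E [T [F s]]] )]]]

6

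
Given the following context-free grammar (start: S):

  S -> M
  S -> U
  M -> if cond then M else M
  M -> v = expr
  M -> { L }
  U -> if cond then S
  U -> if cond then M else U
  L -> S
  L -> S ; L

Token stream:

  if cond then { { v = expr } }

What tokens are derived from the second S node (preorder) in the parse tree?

[S [U if cond then [S [M { [L [S [M { [L [S [M v = expr]]] }]]] }]]]]

{ { v = expr } }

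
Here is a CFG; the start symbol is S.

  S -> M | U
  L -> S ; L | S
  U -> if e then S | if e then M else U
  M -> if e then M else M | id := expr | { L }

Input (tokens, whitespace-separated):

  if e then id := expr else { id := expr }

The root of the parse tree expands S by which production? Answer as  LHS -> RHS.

[S [M if e then [M id := expr] else [M { [L [S [M id := expr]]] }]]]

S -> M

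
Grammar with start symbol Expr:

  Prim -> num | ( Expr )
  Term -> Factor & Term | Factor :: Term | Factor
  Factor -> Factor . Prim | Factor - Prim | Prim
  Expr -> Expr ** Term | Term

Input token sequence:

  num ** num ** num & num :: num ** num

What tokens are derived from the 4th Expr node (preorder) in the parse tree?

num

[Expr [Expr [Expr [Expr [Term [Factor [Prim num]]]] ** [Term [Factor [Prim num]]]] ** [Term [Factor [Prim num]] & [Term [Factor [Prim num]] :: [Term [Factor [Prim num]]]]]] ** [Term [Factor [Prim num]]]]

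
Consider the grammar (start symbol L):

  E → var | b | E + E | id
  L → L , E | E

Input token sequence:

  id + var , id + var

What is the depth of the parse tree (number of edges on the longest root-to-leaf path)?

[L [L [E [E id] + [E var]]] , [E [E id] + [E var]]]

4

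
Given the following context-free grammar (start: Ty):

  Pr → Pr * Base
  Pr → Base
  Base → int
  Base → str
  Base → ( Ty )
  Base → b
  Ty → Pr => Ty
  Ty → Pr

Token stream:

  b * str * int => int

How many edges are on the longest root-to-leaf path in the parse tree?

[Ty [Pr [Pr [Pr [Base b]] * [Base str]] * [Base int]] => [Ty [Pr [Base int]]]]

5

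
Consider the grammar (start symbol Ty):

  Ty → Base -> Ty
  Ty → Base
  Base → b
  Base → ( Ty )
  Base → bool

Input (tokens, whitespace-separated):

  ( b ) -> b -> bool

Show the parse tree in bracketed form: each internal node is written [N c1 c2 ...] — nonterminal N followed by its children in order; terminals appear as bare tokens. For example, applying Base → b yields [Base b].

[Ty [Base ( [Ty [Base b]] )] -> [Ty [Base b] -> [Ty [Base bool]]]]

Ty
Base -> Ty
( Ty ) -> Ty
( Base ) -> Ty
( b ) -> Ty
( b ) -> Base -> Ty
( b ) -> b -> Ty
( b ) -> b -> Base
( b ) -> b -> bool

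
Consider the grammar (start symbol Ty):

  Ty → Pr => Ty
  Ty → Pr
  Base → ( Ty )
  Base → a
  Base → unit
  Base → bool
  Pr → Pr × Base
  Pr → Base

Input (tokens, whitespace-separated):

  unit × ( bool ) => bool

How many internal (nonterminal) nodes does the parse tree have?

11

[Ty [Pr [Pr [Base unit]] × [Base ( [Ty [Pr [Base bool]]] )]] => [Ty [Pr [Base bool]]]]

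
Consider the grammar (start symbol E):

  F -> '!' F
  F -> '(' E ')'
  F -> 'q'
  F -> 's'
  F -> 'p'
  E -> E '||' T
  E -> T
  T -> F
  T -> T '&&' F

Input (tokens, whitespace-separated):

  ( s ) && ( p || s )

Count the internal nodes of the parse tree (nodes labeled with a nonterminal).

[E [T [T [F ( [E [T [F s]]] )]] && [F ( [E [E [T [F p]]] || [T [F s]]] )]]]

14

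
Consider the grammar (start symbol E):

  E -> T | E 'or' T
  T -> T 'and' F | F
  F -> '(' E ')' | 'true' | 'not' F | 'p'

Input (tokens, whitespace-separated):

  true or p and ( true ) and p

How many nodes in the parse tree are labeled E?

3

[E [E [T [F true]]] or [T [T [T [F p]] and [F ( [E [T [F true]]] )]] and [F p]]]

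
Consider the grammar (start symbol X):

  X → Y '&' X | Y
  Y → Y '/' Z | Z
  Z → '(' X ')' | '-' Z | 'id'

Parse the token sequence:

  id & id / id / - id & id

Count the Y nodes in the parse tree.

[X [Y [Z id]] & [X [Y [Y [Y [Z id]] / [Z id]] / [Z - [Z id]]] & [X [Y [Z id]]]]]

5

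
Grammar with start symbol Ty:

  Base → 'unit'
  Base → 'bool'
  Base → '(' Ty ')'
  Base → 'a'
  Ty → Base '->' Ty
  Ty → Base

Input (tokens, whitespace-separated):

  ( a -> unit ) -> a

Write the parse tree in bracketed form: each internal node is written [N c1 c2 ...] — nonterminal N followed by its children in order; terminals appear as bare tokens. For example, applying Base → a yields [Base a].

[Ty [Base ( [Ty [Base a] -> [Ty [Base unit]]] )] -> [Ty [Base a]]]

Ty
Base -> Ty
( Ty ) -> Ty
( Base -> Ty ) -> Ty
( a -> Ty ) -> Ty
( a -> Base ) -> Ty
( a -> unit ) -> Ty
( a -> unit ) -> Base
( a -> unit ) -> a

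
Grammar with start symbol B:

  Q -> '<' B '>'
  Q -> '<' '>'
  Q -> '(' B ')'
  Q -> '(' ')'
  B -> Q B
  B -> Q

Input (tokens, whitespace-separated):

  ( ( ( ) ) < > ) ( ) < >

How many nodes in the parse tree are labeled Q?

6

[B [Q ( [B [Q ( [B [Q ( )]] )] [B [Q < >]]] )] [B [Q ( )] [B [Q < >]]]]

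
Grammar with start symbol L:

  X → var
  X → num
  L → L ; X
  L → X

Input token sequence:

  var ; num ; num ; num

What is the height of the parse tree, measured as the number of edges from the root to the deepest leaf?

5

[L [L [L [L [X var]] ; [X num]] ; [X num]] ; [X num]]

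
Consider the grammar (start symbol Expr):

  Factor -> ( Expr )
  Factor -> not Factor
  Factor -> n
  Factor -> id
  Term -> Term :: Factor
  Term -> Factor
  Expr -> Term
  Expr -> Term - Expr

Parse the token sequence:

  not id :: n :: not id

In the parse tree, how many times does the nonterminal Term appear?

[Expr [Term [Term [Term [Factor not [Factor id]]] :: [Factor n]] :: [Factor not [Factor id]]]]

3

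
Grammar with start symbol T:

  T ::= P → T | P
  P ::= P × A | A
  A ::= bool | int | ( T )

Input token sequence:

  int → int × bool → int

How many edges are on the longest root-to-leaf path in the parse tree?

[T [P [A int]] → [T [P [P [A int]] × [A bool]] → [T [P [A int]]]]]

5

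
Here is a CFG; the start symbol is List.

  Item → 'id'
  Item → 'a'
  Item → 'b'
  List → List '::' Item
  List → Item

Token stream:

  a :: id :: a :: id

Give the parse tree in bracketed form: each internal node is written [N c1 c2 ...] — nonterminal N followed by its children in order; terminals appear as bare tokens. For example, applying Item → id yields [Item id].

List
List :: Item
List :: Item :: Item
List :: Item :: Item :: Item
Item :: Item :: Item :: Item
a :: Item :: Item :: Item
a :: id :: Item :: Item
a :: id :: a :: Item
a :: id :: a :: id

[List [List [List [List [Item a]] :: [Item id]] :: [Item a]] :: [Item id]]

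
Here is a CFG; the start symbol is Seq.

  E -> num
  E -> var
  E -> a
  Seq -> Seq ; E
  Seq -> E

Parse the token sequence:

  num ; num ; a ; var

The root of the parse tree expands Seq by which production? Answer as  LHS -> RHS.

[Seq [Seq [Seq [Seq [E num]] ; [E num]] ; [E a]] ; [E var]]

Seq -> Seq ; E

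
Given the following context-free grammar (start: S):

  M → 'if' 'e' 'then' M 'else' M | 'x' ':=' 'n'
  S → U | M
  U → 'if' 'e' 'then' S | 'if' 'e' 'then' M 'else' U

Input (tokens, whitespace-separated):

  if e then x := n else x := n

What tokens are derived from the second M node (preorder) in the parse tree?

[S [M if e then [M x := n] else [M x := n]]]

x := n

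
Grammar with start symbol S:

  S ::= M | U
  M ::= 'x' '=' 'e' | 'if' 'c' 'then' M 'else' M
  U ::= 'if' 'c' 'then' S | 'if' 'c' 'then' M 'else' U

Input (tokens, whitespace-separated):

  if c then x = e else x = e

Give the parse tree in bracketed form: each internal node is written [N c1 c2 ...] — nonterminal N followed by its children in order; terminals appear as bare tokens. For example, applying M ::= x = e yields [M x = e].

[S [M if c then [M x = e] else [M x = e]]]

S
M
if c then M else M
if c then x = e else M
if c then x = e else x = e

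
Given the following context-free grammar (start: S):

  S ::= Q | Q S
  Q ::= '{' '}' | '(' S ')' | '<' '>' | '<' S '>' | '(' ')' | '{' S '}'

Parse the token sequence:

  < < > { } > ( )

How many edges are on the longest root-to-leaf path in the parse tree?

5

[S [Q < [S [Q < >] [S [Q { }]]] >] [S [Q ( )]]]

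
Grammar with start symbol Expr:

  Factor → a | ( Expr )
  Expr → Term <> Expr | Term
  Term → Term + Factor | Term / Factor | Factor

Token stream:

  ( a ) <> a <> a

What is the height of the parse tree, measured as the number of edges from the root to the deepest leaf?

6

[Expr [Term [Factor ( [Expr [Term [Factor a]]] )]] <> [Expr [Term [Factor a]] <> [Expr [Term [Factor a]]]]]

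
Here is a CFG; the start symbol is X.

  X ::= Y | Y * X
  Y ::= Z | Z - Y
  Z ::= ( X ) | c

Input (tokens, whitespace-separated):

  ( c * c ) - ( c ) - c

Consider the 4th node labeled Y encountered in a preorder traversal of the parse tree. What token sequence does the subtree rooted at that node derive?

[X [Y [Z ( [X [Y [Z c]] * [X [Y [Z c]]]] )] - [Y [Z ( [X [Y [Z c]]] )] - [Y [Z c]]]]]

( c ) - c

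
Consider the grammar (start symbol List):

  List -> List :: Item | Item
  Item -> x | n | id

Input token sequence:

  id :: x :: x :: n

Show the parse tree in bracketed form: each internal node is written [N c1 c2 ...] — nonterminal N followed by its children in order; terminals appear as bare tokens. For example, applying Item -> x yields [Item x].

[List [List [List [List [Item id]] :: [Item x]] :: [Item x]] :: [Item n]]

List
List :: Item
List :: Item :: Item
List :: Item :: Item :: Item
Item :: Item :: Item :: Item
id :: Item :: Item :: Item
id :: x :: Item :: Item
id :: x :: x :: Item
id :: x :: x :: n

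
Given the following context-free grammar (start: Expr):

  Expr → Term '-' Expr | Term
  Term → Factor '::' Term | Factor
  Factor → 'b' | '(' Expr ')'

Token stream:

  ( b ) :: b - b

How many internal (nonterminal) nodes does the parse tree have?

[Expr [Term [Factor ( [Expr [Term [Factor b]]] )] :: [Term [Factor b]]] - [Expr [Term [Factor b]]]]

11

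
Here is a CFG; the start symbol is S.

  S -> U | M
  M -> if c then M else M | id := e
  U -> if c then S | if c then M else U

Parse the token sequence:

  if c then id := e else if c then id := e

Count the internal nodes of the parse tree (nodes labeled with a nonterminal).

6

[S [U if c then [M id := e] else [U if c then [S [M id := e]]]]]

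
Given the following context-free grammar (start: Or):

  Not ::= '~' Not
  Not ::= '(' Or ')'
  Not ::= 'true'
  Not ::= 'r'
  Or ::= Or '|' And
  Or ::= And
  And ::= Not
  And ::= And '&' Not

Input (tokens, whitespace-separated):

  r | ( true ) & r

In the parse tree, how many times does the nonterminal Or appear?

[Or [Or [And [Not r]]] | [And [And [Not ( [Or [And [Not true]]] )]] & [Not r]]]

3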